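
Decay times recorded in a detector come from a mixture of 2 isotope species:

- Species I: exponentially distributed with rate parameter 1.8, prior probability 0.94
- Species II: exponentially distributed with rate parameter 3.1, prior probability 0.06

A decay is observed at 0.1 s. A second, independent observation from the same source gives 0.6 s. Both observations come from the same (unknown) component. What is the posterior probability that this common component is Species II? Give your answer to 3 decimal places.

0.071

The responsibility of component k is P(Z=k) f_k(x) divided by Σ_j P(Z=j) f_j(x).
Since both observations come from the same component, the likelihood for component k is f_k(x₁)·f_k(x₂).
  L_I = [1.50349] × [0.611272] = 0.919039
  L_II = [2.27369] × [0.482585] = 1.09725
Multiply by the mixture weights:
  P(Z=I)·L_I = 0.94 × 0.919039 = 0.863897
  P(Z=II)·L_II = 0.06 × 1.09725 = 0.0658348
Denominator: 0.863897 + 0.0658348 = 0.929732
P(Species II | x) ≈ 0.071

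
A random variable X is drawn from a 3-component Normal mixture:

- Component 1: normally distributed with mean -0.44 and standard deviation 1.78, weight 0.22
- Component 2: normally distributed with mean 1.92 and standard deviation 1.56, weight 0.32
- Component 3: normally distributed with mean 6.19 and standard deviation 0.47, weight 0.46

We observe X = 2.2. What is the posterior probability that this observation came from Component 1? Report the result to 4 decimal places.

By Bayes' theorem, P(k | x) = π_k f_k(x) / Σ_j π_j f_j(x).
Evaluate each component's likelihood at the observed value:
  f_1 = 0.0746151
  f_2 = 0.251646
  f_3 = 1.90183e-16
Multiply by the mixture weights:
  π_1·f_1 = 0.22 × 0.0746151 = 0.0164153
  π_2·f_2 = 0.32 × 0.251646 = 0.0805267
  π_3·f_3 = 0.46 × 1.90183e-16 = 8.7484e-17
Sum: 0.0164153 + 0.0805267 + 8.7484e-17 = 0.096942
So the posterior for Component 1 is 0.0164153 / 0.096942 ≈ 0.1693.

0.1693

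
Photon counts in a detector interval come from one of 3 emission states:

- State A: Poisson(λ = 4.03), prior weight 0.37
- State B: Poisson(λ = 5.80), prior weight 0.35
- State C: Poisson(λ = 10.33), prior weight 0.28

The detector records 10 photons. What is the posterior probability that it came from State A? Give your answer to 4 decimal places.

0.0414

Apply Bayes' rule: the posterior for each component is proportional to its prior times its likelihood at x.
Evaluate each component's likelihood at the observed value:
  f_A = 0.00553453
  f_B = 0.0359426
  f_C = 0.124445
Prior × likelihood for each component:
  π_A·f_A = 0.37 × 0.00553453 = 0.00204778
  π_B·f_B = 0.35 × 0.0359426 = 0.0125799
  π_C·f_C = 0.28 × 0.124445 = 0.0348447
Normaliser: 0.00204778 + 0.0125799 + 0.0348447 = 0.0494723
P(State A | data) = 0.00204778 / 0.0494723 ≈ 0.0414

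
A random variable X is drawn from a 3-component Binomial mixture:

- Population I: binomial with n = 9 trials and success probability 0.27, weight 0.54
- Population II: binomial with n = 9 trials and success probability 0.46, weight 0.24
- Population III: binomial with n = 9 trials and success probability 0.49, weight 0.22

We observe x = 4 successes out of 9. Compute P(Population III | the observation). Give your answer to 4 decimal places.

0.2868

P(component k | x) = π_k·f_k(x) / marginal(x), where marginal(x) = Σ_j π_j·f_j(x).
Evaluate each component's likelihood at the observed value:
  L_I = 0.138816
  L_II = 0.259042
  L_III = 0.250614
Multiply by the mixture weights:
  π_I·L_I = 0.54 × 0.138816 = 0.0749607
  π_II·L_II = 0.24 × 0.259042 = 0.0621701
  π_III·L_III = 0.22 × 0.250614 = 0.0551351
Evidence: 0.0749607 + 0.0621701 + 0.0551351 = 0.192266
P(Population III | data) = 0.0551351 / 0.192266 ≈ 0.2868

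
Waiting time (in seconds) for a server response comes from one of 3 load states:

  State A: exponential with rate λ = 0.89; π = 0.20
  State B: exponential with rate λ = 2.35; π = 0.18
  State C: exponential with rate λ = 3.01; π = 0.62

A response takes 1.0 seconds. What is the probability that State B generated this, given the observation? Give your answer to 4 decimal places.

0.1964

Apply Bayes' rule: the posterior for each component is proportional to its prior times its likelihood at x.
Exponential densities:
  p_A = 0.89·e^(−0.89·1.0) = 0.89·e^(−0.8900) = 0.365484
  p_B = 2.35·e^(−2.35·1.0) = 2.35·e^(−2.3500) = 0.224118
  p_C = 3.01·e^(−3.01·1.0) = 3.01·e^(−3.0100) = 0.148368
Multiply by the mixture weights:
  w_A·p_A = 0.20 × 0.365484 = 0.0730967
  w_B·p_B = 0.18 × 0.224118 = 0.0403412
  w_C·p_C = 0.62 × 0.148368 = 0.0919881
Normaliser: 0.0730967 + 0.0403412 + 0.0919881 = 0.205426
So the posterior for State B is 0.0403412 / 0.205426 ≈ 0.1964.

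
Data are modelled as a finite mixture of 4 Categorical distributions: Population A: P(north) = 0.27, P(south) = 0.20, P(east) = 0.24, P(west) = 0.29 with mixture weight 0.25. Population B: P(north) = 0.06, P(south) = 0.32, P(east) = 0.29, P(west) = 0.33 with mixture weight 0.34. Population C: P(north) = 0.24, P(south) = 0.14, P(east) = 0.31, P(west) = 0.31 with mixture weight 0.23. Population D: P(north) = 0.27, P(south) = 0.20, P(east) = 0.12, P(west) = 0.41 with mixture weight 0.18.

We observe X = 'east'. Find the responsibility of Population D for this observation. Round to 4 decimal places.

P(component k | x) = π_k·f_k(x) / marginal(x), where marginal(x) = Σ_j π_j·f_j(x).
Component likelihoods at x = 'east':
  p_A = 0.24
  p_B = 0.29
  p_C = 0.31
  p_D = 0.12
Multiply by the mixture weights:
  π_A·p_A = 0.25 × 0.24 = 0.06
  π_B·p_B = 0.34 × 0.29 = 0.0986
  π_C·p_C = 0.23 × 0.31 = 0.0713
  π_D·p_D = 0.18 × 0.12 = 0.0216
Denominator: 0.06 + 0.0986 + 0.0713 + 0.0216 = 0.2515
Responsibility of Population D: 0.0216 / 0.2515 ≈ 0.0859

0.0859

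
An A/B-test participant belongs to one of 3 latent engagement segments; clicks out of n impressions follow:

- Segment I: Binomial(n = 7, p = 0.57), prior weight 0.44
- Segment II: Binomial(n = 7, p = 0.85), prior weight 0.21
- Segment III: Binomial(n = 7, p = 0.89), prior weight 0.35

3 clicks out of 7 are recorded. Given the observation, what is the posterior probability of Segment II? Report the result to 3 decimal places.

The responsibility of component k is π_k f_k(x) divided by Σ_j π_j f_j(x).
Component likelihoods at x = 3 clicks out of 7:
  f_I = 0.221598
  f_II = 0.0108815
  f_III = 0.00361251
Weight by the priors:
  π_I·f_I = 0.44 × 0.221598 = 0.0975033
  π_II·f_II = 0.21 × 0.0108815 = 0.00228512
  π_III·f_III = 0.35 × 0.00361251 = 0.00126438
Marginal: 0.0975033 + 0.00228512 + 0.00126438 = 0.101053
So the posterior for Segment II is 0.00228512 / 0.101053 ≈ 0.023.

0.023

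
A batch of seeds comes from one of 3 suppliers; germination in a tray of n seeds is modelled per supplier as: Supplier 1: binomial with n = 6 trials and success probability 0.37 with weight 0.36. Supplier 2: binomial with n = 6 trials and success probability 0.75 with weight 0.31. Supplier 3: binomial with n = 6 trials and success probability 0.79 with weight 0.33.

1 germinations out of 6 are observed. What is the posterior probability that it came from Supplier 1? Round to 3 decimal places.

Apply Bayes' rule: the posterior for each component is proportional to its prior times its likelihood at x.
Component likelihoods at x = 1 germinations out of 6:
  L_1 = 0.220321
  L_2 = 0.00439453
  L_3 = 0.00193586
Unnormalised posteriors:
  π_1·L_1 = 0.36 × 0.220321 = 0.0793155
  π_2·L_2 = 0.31 × 0.00439453 = 0.0013623
  π_3·L_3 = 0.33 × 0.00193586 = 0.000638835
Normaliser: 0.0793155 + 0.0013623 + 0.000638835 = 0.0813167
So the posterior for Supplier 1 is 0.0793155 / 0.0813167 ≈ 0.975.

0.975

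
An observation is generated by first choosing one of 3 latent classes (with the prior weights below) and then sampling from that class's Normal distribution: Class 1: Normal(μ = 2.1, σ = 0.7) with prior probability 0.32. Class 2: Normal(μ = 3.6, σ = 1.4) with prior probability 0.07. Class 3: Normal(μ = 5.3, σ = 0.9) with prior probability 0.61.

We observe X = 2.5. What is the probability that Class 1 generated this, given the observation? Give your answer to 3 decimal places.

By Bayes' theorem, P(k | x) = π_k f_k(x) / Σ_j π_j f_j(x).
Normal densities:
  f_1 = (1/(0.7·√(2π)))·exp(−(2.5−2.1)²/(2·0.7²)) = 0.569918·exp(-0.16327) = 0.484068
  f_2 = (1/(1.4·√(2π)))·exp(−(2.5−3.6)²/(2·1.4²)) = 0.284959·exp(-0.30867) = 0.20928
  f_3 = (1/(0.9·√(2π)))·exp(−(2.5−5.3)²/(2·0.9²)) = 0.443269·exp(-4.83951) = 0.00350668
Weight by the priors:
  π_1·f_1 = 0.32 × 0.484068 = 0.154902
  π_2·f_2 = 0.07 × 0.20928 = 0.0146496
  π_3·f_3 = 0.61 × 0.00350668 = 0.00213908
Sum: 0.154902 + 0.0146496 + 0.00213908 = 0.171691
P(Class 1 | x) = 0.154902 / 0.171691 ≈ 0.902

0.902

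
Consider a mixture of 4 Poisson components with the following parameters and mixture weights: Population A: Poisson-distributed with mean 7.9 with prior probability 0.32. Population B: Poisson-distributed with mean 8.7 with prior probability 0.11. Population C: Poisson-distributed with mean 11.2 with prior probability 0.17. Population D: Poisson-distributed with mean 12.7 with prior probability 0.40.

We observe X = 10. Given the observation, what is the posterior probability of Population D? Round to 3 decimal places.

0.367

P(component k | x) = π_k·f_k(x) / marginal(x), where marginal(x) = Σ_j π_j·f_j(x).
Poisson probabilities:
  p_A = 0.0967345
  p_B = 0.114043
  p_C = 0.117036
  p_D = 0.0917771
Weight by the priors:
  π_A·p_A = 0.32 × 0.0967345 = 0.030955
  π_B·p_B = 0.11 × 0.114043 = 0.0125447
  π_C·p_C = 0.17 × 0.117036 = 0.0198961
  π_D·p_D = 0.40 × 0.0917771 = 0.0367108
Evidence: 0.030955 + 0.0125447 + 0.0198961 + 0.0367108 = 0.100107
P(Population D | data) = 0.0367108 / 0.100107 ≈ 0.367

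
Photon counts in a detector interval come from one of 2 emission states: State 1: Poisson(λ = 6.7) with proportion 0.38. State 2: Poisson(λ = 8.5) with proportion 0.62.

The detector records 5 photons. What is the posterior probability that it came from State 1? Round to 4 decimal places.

0.5301

By Bayes' theorem, P(k | x) = π_k f_k(x) / Σ_j π_j f_j(x).
Component likelihoods at x = 5 photons:
  f_1 = e^(−6.7)·6.7^5/5! = 0.13849
  f_2 = e^(−8.5)·8.5^5/5! = 0.0752333
Prior × likelihood for each component:
  π_1·f_1 = 0.38 × 0.13849 = 0.0526264
  π_2·f_2 = 0.62 × 0.0752333 = 0.0466447
Evidence: 0.0526264 + 0.0466447 = 0.099271
So the posterior for State 1 is 0.0526264 / 0.099271 ≈ 0.5301.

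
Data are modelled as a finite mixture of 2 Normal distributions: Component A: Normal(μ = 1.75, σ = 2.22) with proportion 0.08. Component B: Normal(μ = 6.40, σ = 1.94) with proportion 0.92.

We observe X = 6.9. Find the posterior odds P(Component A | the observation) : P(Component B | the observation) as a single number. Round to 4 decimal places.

0.0053

The posterior odds equal the prior odds times the likelihood ratio: (π_i/π_j)·(f_i(x)/f_j(x)).
Normal densities:
  L_A = (1/(2.22·√(2π)))·exp(−(6.9−1.75)²/(2·2.22²)) = 0.179704·exp(-2.69078) = 0.0121889
  L_B = (1/(1.94·√(2π)))·exp(−(6.9−6.40)²/(2·1.94²)) = 0.205640·exp(-0.03321) = 0.198923
Posterior odds = (π_A·L_A) / (π_B·L_B) = (0.08·0.0121889) / (0.92·0.198923) = 0.000975114 / 0.183009 ≈ 0.0053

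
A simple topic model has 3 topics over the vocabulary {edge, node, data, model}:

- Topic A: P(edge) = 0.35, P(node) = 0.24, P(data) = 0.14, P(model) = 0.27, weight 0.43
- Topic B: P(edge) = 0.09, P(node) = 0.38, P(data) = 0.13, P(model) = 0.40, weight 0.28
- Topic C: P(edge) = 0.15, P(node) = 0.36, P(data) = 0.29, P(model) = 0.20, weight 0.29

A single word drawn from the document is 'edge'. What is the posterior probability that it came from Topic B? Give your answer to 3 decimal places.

0.115

The responsibility of component k is π_k f_k(x) divided by Σ_j π_j f_j(x).
Evaluate each component's likelihood at the observed value:
  f_A = P(edge | comp) = 0.35
  f_B = P(edge | comp) = 0.09
  f_C = P(edge | comp) = 0.15
Prior × likelihood for each component:
  π_A·f_A = 0.43 × 0.35 = 0.1505
  π_B·f_B = 0.28 × 0.09 = 0.0252
  π_C·f_C = 0.29 × 0.15 = 0.0435
Denominator: 0.1505 + 0.0252 + 0.0435 = 0.2192
P(Topic B | data) = 0.0252 / 0.2192 ≈ 0.115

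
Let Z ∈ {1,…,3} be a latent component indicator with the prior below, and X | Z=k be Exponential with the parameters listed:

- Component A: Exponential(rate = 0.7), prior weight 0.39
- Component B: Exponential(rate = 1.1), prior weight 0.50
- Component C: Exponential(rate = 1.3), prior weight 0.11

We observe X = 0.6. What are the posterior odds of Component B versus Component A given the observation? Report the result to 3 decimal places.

The posterior odds equal the prior odds times the likelihood ratio: (π_i/π_j)·(f_i(x)/f_j(x)).
Component likelihoods at x = 0.6:
  L_A = 0.7·e^(−0.7·0.6) = 0.7·e^(−0.4200) = 0.459933
  L_B = 1.1·e^(−1.1·0.6) = 1.1·e^(−0.6600) = 0.568536
  L_C = 1.3·e^(−1.3·0.6) = 1.3·e^(−0.7800) = 0.595928
0.284268 / 0.179374 ≈ 1.585

1.585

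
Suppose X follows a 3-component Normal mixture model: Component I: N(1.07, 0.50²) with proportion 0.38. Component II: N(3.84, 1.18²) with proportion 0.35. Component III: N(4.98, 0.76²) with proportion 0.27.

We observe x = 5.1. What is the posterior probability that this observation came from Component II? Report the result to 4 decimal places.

0.3234

The responsibility of component k is P(Z=k) f_k(x) divided by Σ_j P(Z=j) f_j(x).
Normal densities:
  L_I = (1/(0.50·√(2π)))·exp(−(5.1−1.07)²/(2·0.50²)) = 0.797885·exp(-32.48180) = 6.24128e-15
  L_II = (1/(1.18·√(2π)))·exp(−(5.1−3.84)²/(2·1.18²)) = 0.338087·exp(-0.57009) = 0.191178
  L_III = (1/(0.76·√(2π)))·exp(−(5.1−4.98)²/(2·0.76²)) = 0.524924·exp(-0.01247) = 0.518421
Weight by the priors:
  P(Z=I)·L_I = 0.38 × 6.24128e-15 = 2.37169e-15
  P(Z=II)·L_II = 0.35 × 0.191178 = 0.0669125
  P(Z=III)·L_III = 0.27 × 0.518421 = 0.139974
Marginal: 2.37169e-15 + 0.0669125 + 0.139974 = 0.206886
So the posterior for Component II is 0.0669125 / 0.206886 ≈ 0.3234.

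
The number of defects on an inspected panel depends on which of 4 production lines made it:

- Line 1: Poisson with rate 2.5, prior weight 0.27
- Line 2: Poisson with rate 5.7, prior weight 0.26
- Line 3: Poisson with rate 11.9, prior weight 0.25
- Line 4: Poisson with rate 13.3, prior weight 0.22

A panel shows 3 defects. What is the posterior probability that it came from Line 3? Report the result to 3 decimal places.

0.006

By Bayes' theorem, P(k | x) = π_k f_k(x) / Σ_j π_j f_j(x).
Evaluate each component's likelihood at the observed value:
  f_1 = 0.213763
  f_2 = 0.103275
  f_3 = 0.00190715
  f_4 = 0.000656579
Prior × likelihood for each component:
  π_1·f_1 = 0.27 × 0.213763 = 0.057716
  π_2·f_2 = 0.26 × 0.103275 = 0.0268515
  π_3·f_3 = 0.25 × 0.00190715 = 0.000476788
  π_4·f_4 = 0.22 × 0.000656579 = 0.000144447
Normaliser: 0.057716 + 0.0268515 + 0.000476788 + 0.000144447 = 0.0851887
So the posterior for Line 3 is 0.000476788 / 0.0851887 ≈ 0.006.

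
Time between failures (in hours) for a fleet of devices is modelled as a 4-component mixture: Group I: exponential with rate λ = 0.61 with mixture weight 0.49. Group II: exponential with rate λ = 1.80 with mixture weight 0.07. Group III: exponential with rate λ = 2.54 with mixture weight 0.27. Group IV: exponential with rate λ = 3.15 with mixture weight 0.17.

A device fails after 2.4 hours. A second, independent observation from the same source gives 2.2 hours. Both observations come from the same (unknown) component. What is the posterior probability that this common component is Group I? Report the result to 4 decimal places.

0.9934

P(component k | x) = P(Z=k)·f_k(x) / marginal(x), where marginal(x) = Σ_j P(Z=j)·f_j(x).
Since both observations come from the same component, the likelihood for component k is f_k(x₁)·f_k(x₂).
  f_I = [0.141099] × [0.159407] = 0.0224921
  f_II = [0.0239398] × [0.0343136] = 0.000821461
  f_III = [0.00571972] × [0.00950596] = 5.43714e-05
  f_IV = [0.00164076] × [0.0030807] = 5.05468e-06
Prior × likelihood for each component:
  P(Z=I)·f_I = 0.49 × 0.0224921 = 0.0110211
  P(Z=II)·f_II = 0.07 × 0.000821461 = 5.75022e-05
  P(Z=III)·f_III = 0.27 × 5.43714e-05 = 1.46803e-05
  P(Z=IV)·f_IV = 0.17 × 5.05468e-06 = 8.59296e-07
Sum: 0.0110211 + 5.75022e-05 + 1.46803e-05 + 8.59296e-07 = 0.0110942
So the posterior for Group I is 0.0110211 / 0.0110942 ≈ 0.9934.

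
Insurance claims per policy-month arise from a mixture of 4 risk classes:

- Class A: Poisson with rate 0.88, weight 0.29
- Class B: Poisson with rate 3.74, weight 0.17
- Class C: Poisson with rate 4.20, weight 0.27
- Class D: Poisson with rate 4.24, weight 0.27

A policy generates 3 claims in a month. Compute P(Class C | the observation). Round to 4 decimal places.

0.3372

The responsibility of component k is π_k f_k(x) divided by Σ_j π_j f_j(x).
Poisson probabilities:
  p_A = 0.0471105
  p_B = 0.207111
  p_C = 0.185165
  p_D = 0.183037
Unnormalised posteriors:
  π_A·p_A = 0.29 × 0.0471105 = 0.013662
  π_B·p_B = 0.17 × 0.207111 = 0.0352088
  π_C·p_C = 0.27 × 0.185165 = 0.0499947
  π_D·p_D = 0.27 × 0.183037 = 0.0494199
Evidence: 0.013662 + 0.0352088 + 0.0499947 + 0.0494199 = 0.148285
P(Class C | data) = 0.0499947 / 0.148285 ≈ 0.3372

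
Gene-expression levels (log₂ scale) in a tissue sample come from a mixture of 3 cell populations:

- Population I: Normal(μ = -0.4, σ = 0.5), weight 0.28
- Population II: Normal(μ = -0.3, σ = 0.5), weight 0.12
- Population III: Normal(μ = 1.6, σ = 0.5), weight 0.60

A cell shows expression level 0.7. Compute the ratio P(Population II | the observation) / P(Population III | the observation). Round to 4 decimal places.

0.1368

Only the two components matter; the odds are (π_i f_i(x)) / (π_j f_j(x)).
Evaluate each component's likelihood at the observed value:
  L_I = (1/(0.5·√(2π)))·exp(−(0.7−-0.4)²/(2·0.5²)) = 0.797885·exp(-2.42000) = 0.0709492
  L_II = (1/(0.5·√(2π)))·exp(−(0.7−-0.3)²/(2·0.5²)) = 0.797885·exp(-2.00000) = 0.107982
  L_III = (1/(0.5·√(2π)))·exp(−(0.7−1.6)²/(2·0.5²)) = 0.797885·exp(-1.62000) = 0.1579
0.0129578 / 0.0947402 ≈ 0.1368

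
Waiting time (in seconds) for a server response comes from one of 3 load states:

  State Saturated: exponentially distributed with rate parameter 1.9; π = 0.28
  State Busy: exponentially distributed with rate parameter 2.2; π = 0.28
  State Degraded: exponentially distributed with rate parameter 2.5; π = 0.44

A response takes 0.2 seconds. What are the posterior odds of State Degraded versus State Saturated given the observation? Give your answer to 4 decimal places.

1.8339

Since P(k|x) ∝ π_k f_k(x), the posterior odds are π_i f_i(x) / (π_j f_j(x)).
Component likelihoods at x = 0.2 seconds:
  p_Saturated = 1.9·e^(−1.9·0.2) = 1.9·e^(−0.3800) = 1.29934
  p_Busy = 2.2·e^(−2.2·0.2) = 2.2·e^(−0.4400) = 1.41688
  p_Degraded = 2.5·e^(−2.5·0.2) = 2.5·e^(−0.5000) = 1.51633
Posterior odds = (π_Degraded·p_Degraded) / (π_Saturated·p_Saturated) = (0.44·1.51633) / (0.28·1.29934) = 0.667184 / 0.363814 ≈ 1.8339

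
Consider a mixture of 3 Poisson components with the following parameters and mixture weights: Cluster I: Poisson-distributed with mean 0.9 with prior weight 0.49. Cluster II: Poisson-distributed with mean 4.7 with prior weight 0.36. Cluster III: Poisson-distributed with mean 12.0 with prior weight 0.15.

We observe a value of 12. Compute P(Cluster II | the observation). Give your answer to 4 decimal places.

0.0442

The responsibility of component k is π_k f_k(x) divided by Σ_j π_j f_j(x).
Component likelihoods at x = 12:
  f_I = e^(−0.9)·0.9^12/12! = 2.39722e-10
  f_II = e^(−4.7)·4.7^12/12! = 0.00220624
  f_III = e^(−12.0)·12.0^12/12! = 0.114368
Unnormalised posteriors:
  π_I·f_I = 0.49 × 2.39722e-10 = 1.17464e-10
  π_II·f_II = 0.36 × 0.00220624 = 0.000794247
  π_III·f_III = 0.15 × 0.114368 = 0.0171552
Marginal: 1.17464e-10 + 0.000794247 + 0.0171552 = 0.0179494
So the posterior for Cluster II is 0.000794247 / 0.0179494 ≈ 0.0442.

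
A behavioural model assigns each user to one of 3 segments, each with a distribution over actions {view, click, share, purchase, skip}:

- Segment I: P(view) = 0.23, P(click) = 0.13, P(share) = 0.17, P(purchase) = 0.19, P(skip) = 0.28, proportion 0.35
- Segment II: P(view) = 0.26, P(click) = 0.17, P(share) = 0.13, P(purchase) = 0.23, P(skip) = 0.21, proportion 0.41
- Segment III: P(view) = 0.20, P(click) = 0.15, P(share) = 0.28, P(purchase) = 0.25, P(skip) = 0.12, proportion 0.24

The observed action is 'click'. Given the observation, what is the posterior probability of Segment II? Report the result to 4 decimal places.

By Bayes' theorem, P(k | x) = w_k f_k(x) / Σ_j w_j f_j(x).
Component likelihoods at x = 'click':
  L_I = P(click | comp) = 0.13
  L_II = P(click | comp) = 0.17
  L_III = P(click | comp) = 0.15
Multiply by the mixture weights:
  w_I·L_I = 0.35 × 0.13 = 0.0455
  w_II·L_II = 0.41 × 0.17 = 0.0697
  w_III·L_III = 0.24 × 0.15 = 0.036
Marginal: 0.0455 + 0.0697 + 0.036 = 0.1512
P(Segment II | data) ≈ 0.4610

0.4610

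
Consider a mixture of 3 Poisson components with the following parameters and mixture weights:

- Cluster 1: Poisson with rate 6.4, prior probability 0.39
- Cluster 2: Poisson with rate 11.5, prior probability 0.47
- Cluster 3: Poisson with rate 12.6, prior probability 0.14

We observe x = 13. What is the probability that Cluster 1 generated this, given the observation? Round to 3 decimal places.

P(component k | x) = w_k·f_k(x) / marginal(x), where marginal(x) = Σ_j w_j·f_j(x).
Component likelihoods at x = 13:
  p_1 = e^(−6.4)·6.4^13/13! = 0.00806445
  p_2 = e^(−11.5)·11.5^13/13! = 0.100093
  p_3 = e^(−12.6)·12.6^13/13! = 0.109251
Weight by the priors:
  w_1·p_1 = 0.39 × 0.00806445 = 0.00314513
  w_2·p_2 = 0.47 × 0.100093 = 0.0470439
  w_3·p_3 = 0.14 × 0.109251 = 0.0152952
Denominator: 0.00314513 + 0.0470439 + 0.0152952 = 0.0654842
Responsibility of Cluster 1: 0.00314513 / 0.0654842 ≈ 0.048

0.048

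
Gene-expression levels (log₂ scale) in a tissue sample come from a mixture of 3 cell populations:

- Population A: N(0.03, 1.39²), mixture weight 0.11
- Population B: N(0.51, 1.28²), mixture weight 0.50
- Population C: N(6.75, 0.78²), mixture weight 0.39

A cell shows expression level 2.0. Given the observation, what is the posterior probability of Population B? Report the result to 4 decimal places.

0.8725

P(component k | x) = P(Z=k)·f_k(x) / marginal(x), where marginal(x) = Σ_j P(Z=j)·f_j(x).
Evaluate each component's likelihood at the observed value:
  L_A = 0.105129
  L_B = 0.158291
  L_C = 4.52809e-09
Weight by the priors:
  P(Z=A)·L_A = 0.11 × 0.105129 = 0.0115642
  P(Z=B)·L_B = 0.50 × 0.158291 = 0.0791456
  P(Z=C)·L_C = 0.39 × 4.52809e-09 = 1.76596e-09
Evidence: 0.0115642 + 0.0791456 + 1.76596e-09 = 0.0907098
So the posterior for Population B is 0.0791456 / 0.0907098 ≈ 0.8725.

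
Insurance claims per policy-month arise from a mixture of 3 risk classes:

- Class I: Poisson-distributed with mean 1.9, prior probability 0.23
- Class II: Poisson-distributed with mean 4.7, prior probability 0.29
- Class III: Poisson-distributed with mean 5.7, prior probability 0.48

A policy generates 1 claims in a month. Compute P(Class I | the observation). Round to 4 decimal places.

Apply Bayes' rule: the posterior for each component is proportional to its prior times its likelihood at x.
Evaluate each component's likelihood at the observed value:
  L_I = 0.28418
  L_II = 0.0427478
  L_III = 0.019072
Prior × likelihood for each component:
  π_I·L_I = 0.23 × 0.28418 = 0.0653615
  π_II·L_II = 0.29 × 0.0427478 = 0.0123969
  π_III·L_III = 0.48 × 0.019072 = 0.00915456
Evidence: 0.0653615 + 0.0123969 + 0.00915456 = 0.0869129
P(Class I | x) ≈ 0.7520

0.7520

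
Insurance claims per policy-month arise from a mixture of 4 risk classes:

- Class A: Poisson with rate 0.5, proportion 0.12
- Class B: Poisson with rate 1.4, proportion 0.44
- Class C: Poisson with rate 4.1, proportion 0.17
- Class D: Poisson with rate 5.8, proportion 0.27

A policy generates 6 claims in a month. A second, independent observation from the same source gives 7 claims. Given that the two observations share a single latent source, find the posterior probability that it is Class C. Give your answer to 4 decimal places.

P(component k | x) = π_k·f_k(x) / marginal(x), where marginal(x) = Σ_j π_j·f_j(x).
Since both observations come from the same component, the likelihood for component k is f_k(x₁)·f_k(x₂).
  p_A = [e^(−0.5)·0.5^6/6! = 1.31626e-05] × [9.40183e-07] = 1.23752e-11
  p_B = [e^(−1.4)·1.4^6/6! = 0.00257883] × [0.000515767] = 1.33008e-06
  p_C = [e^(−4.1)·4.1^6/6! = 0.109336] × [0.0640397] = 0.00700184
  p_D = [e^(−5.8)·5.8^6/6! = 0.160076] × [0.132635] = 0.0212317
Prior × likelihood for each component:
  π_A·p_A = 0.12 × 1.23752e-11 = 1.48503e-12
  π_B·p_B = 0.44 × 1.33008e-06 = 5.85234e-07
  π_C·p_C = 0.17 × 0.00700184 = 0.00119031
  π_D·p_D = 0.27 × 0.0212317 = 0.00573256
Marginal: 1.48503e-12 + 5.85234e-07 + 0.00119031 + 0.00573256 = 0.00692346
P(Class C | x) ≈ 0.1719

0.1719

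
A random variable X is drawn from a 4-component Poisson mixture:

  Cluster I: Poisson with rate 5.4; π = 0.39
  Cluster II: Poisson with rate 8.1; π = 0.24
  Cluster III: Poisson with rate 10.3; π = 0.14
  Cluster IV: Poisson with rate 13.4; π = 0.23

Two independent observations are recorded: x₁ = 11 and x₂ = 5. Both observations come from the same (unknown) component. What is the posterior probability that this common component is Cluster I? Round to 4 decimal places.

By Bayes' theorem, P(k | x) = π_k f_k(x) / Σ_j π_j f_j(x).
Since both observations come from the same component, the likelihood for component k is f_k(x₁)·f_k(x₂).
  L_I = [e^(−5.4)·5.4^11/11! = 0.0128821] × [0.172821] = 0.0022263
  L_II = [e^(−8.1)·8.1^11/11! = 0.0748849] × [0.088198] = 0.00660469
  L_III = [e^(−10.3)·10.3^11/11! = 0.116633] × [0.0324916] = 0.00378959
  L_IV = [e^(−13.4)·13.4^11/11! = 0.0949404] × [0.00545502] = 0.000517902
Unnormalised posteriors:
  π_I·L_I = 0.39 × 0.0022263 = 0.000868255
  π_II·L_II = 0.24 × 0.00660469 = 0.00158513
  π_III·L_III = 0.14 × 0.00378959 = 0.000530543
  π_IV·L_IV = 0.23 × 0.000517902 = 0.000119117
Sum: 0.000868255 + 0.00158513 + 0.000530543 + 0.000119117 = 0.00310304
Responsibility of Cluster I: 0.000868255 / 0.00310304 ≈ 0.2798

0.2798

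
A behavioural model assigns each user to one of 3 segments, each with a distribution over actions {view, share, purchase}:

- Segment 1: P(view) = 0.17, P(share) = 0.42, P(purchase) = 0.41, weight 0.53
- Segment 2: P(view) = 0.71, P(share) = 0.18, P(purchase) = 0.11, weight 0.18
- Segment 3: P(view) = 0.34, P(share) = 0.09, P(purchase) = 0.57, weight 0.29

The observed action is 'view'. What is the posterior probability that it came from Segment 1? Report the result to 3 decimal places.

P(component k | x) = π_k·f_k(x) / marginal(x), where marginal(x) = Σ_j π_j·f_j(x).
Categorical probabilities:
  f_1 = P(view | comp) = 0.17
  f_2 = P(view | comp) = 0.71
  f_3 = P(view | comp) = 0.34
Weight by the priors:
  π_1·f_1 = 0.53 × 0.17 = 0.0901
  π_2·f_2 = 0.18 × 0.71 = 0.1278
  π_3·f_3 = 0.29 × 0.34 = 0.0986
Normaliser: 0.0901 + 0.1278 + 0.0986 = 0.3165
So the posterior for Segment 1 is 0.0901 / 0.3165 ≈ 0.285.

0.285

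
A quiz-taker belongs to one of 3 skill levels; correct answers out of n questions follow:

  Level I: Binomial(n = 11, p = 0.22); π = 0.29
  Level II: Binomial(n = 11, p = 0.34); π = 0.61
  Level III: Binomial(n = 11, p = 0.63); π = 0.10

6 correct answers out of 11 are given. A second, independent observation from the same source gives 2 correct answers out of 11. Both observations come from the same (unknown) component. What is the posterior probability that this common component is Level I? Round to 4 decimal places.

Apply Bayes' rule: the posterior for each component is proportional to its prior times its likelihood at x.
Since both observations come from the same component, the likelihood for component k is f_k(x₁)·f_k(x₂).
  L_I = [C(11,6)·0.22^6·0.78^5 = 462·0.00011338·0.288717 = 0.0151235] × [0.284485] = 0.0043024
  L_II = [C(11,6)·0.34^6·0.66^5 = 462·0.0015448·0.125233 = 0.0893789] × [0.151083] = 0.0135036
  L_III = [C(11,6)·0.63^6·0.37^5 = 462·0.0625235·0.0069344 = 0.200306] × [0.002837] = 0.000568268
Multiply by the mixture weights:
  w_I·L_I = 0.29 × 0.0043024 = 0.0012477
  w_II·L_II = 0.61 × 0.0135036 = 0.00823723
  w_III·L_III = 0.10 × 0.000568268 = 5.68268e-05
Denominator: 0.0012477 + 0.00823723 + 5.68268e-05 = 0.00954175
P(Level I | x₁, x₂) ≈ 0.1308

0.1308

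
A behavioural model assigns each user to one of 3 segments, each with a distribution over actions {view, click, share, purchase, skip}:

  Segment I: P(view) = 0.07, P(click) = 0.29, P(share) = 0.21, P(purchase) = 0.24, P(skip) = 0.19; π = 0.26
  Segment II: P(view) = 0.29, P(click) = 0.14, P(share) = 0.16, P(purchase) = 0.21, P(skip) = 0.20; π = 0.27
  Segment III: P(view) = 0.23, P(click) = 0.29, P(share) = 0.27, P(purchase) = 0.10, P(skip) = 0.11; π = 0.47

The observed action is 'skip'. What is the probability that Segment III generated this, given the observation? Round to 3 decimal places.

0.333

Posterior ∝ prior × likelihood, so P(k | x) ∝ π_k f_k(x); normalise over all components.
Categorical probabilities:
  f_I = P(skip | comp) = 0.19
  f_II = P(skip | comp) = 0.20
  f_III = P(skip | comp) = 0.11
Weight by the priors:
  π_I·f_I = 0.26 × 0.19 = 0.0494
  π_II·f_II = 0.27 × 0.2 = 0.054
  π_III·f_III = 0.47 × 0.11 = 0.0517
Marginal: 0.0494 + 0.054 + 0.0517 = 0.1551
P(Segment III | x) ≈ 0.333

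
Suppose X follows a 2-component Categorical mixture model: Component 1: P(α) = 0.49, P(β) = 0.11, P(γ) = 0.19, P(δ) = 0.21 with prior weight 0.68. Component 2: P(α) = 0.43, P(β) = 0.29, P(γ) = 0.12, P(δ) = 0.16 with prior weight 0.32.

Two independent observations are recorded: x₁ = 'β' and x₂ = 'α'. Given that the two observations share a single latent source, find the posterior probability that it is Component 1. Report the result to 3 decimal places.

The responsibility of component k is P(Z=k) f_k(x) divided by Σ_j P(Z=j) f_j(x).
Since both observations come from the same component, the likelihood for component k is f_k(x₁)·f_k(x₂).
  f_1 = [P(β | comp) = 0.11] × [0.49] = 0.0539
  f_2 = [P(β | comp) = 0.29] × [0.43] = 0.1247
Unnormalised posteriors:
  P(Z=1)·f_1 = 0.68 × 0.0539 = 0.036652
  P(Z=2)·f_2 = 0.32 × 0.1247 = 0.039904
Normaliser: 0.036652 + 0.039904 = 0.076556
P(Component 1 | x) = 0.036652 / 0.076556 ≈ 0.479

0.479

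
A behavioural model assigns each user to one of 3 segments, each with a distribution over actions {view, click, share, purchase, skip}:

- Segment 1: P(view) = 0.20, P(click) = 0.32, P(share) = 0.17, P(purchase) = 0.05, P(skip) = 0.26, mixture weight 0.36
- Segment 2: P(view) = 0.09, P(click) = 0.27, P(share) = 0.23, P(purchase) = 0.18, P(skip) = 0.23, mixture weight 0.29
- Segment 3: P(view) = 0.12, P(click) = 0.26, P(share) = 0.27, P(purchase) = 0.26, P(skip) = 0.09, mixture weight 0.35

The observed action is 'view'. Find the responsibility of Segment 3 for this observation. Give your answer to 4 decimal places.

P(component k | x) = w_k·f_k(x) / marginal(x), where marginal(x) = Σ_j w_j·f_j(x).
Categorical probabilities:
  f_1 = 0.2
  f_2 = 0.09
  f_3 = 0.12
Prior × likelihood for each component:
  w_1·f_1 = 0.36 × 0.2 = 0.072
  w_2·f_2 = 0.29 × 0.09 = 0.0261
  w_3·f_3 = 0.35 × 0.12 = 0.042
Normaliser: 0.072 + 0.0261 + 0.042 = 0.1401
Responsibility of Segment 3: 0.042 / 0.1401 ≈ 0.2998

0.2998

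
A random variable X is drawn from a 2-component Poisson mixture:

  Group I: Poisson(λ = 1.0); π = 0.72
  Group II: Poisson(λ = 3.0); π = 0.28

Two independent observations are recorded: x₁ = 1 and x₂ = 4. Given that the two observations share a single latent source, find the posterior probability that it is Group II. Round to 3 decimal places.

By Bayes' theorem, P(k | x) = P(Z=k) f_k(x) / Σ_j P(Z=j) f_j(x).
Since both observations come from the same component, the likelihood for component k is f_k(x₁)·f_k(x₂).
  L_I = [0.367879] × [0.0153283] = 0.00563897
  L_II = [0.149361] × [0.168031] = 0.0250974
Multiply by the mixture weights:
  P(Z=I)·L_I = 0.72 × 0.00563897 = 0.00406006
  P(Z=II)·L_II = 0.28 × 0.0250974 = 0.00702726
Denominator: 0.00406006 + 0.00702726 = 0.0110873
Responsibility of Group II: 0.00702726 / 0.0110873 ≈ 0.634

0.634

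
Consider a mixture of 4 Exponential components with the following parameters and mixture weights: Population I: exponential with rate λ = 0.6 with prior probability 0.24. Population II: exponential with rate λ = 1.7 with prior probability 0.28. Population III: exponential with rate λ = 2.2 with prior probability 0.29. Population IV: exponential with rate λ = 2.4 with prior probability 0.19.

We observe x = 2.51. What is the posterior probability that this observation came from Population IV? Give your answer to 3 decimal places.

By Bayes' theorem, P(k | x) = π_k f_k(x) / Σ_j π_j f_j(x).
Component likelihoods at x = 2.51:
  f_I = 0.133077
  f_II = 0.0238404
  f_III = 0.00879526
  f_IV = 0.00580793
Prior × likelihood for each component:
  π_I·f_I = 0.24 × 0.133077 = 0.0319385
  π_II·f_II = 0.28 × 0.0238404 = 0.00667532
  π_III·f_III = 0.29 × 0.00879526 = 0.00255062
  π_IV·f_IV = 0.19 × 0.00580793 = 0.00110351
Evidence: 0.0319385 + 0.00667532 + 0.00255062 + 0.00110351 = 0.042268
P(Population IV | x) ≈ 0.026

0.026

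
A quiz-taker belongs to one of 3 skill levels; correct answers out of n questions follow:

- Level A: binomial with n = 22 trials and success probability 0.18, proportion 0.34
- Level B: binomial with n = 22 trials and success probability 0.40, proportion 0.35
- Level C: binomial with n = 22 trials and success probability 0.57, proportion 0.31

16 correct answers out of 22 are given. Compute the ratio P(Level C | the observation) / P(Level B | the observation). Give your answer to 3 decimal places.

The posterior odds equal the prior odds times the likelihood ratio: (π_i/π_j)·(f_i(x)/f_j(x)).
Component likelihoods at x = 16 correct answers out of 22:
  p_A = C(22,16)·0.18^16·0.82^6 = 74613·1.2144e-12·0.304007 = 2.75459e-08
  p_B = C(22,16)·0.40^16·0.60^6 = 74613·4.29497e-07·0.046656 = 0.00149514
  p_C = C(22,16)·0.57^16·0.43^6 = 74613·0.000124165·0.00632136 = 0.0585629
Posterior odds = (π_C·p_C) / (π_B·p_B) = (0.31·0.0585629) / (0.35·0.00149514) = 0.0181545 / 0.000523299 ≈ 34.692

34.692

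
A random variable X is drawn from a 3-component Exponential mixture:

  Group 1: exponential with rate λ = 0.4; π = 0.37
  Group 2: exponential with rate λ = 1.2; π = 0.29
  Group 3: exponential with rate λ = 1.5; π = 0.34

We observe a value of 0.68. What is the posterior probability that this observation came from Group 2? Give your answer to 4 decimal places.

Posterior ∝ prior × likelihood, so P(k | x) ∝ P(Z=k) f_k(x); normalise over all components.
Exponential densities:
  f_1 = 0.4·e^(−0.4·0.68) = 0.4·e^(−0.2720) = 0.304742
  f_2 = 1.2·e^(−1.2·0.68) = 1.2·e^(−0.8160) = 0.530636
  f_3 = 1.5·e^(−1.5·0.68) = 1.5·e^(−1.0200) = 0.540892
Multiply by the mixture weights:
  P(Z=1)·f_1 = 0.37 × 0.304742 = 0.112754
  P(Z=2)·f_2 = 0.29 × 0.530636 = 0.153885
  P(Z=3)·f_3 = 0.34 × 0.540892 = 0.183903
Denominator: 0.112754 + 0.153885 + 0.183903 = 0.450542
P(Group 2 | x) ≈ 0.3416

0.3416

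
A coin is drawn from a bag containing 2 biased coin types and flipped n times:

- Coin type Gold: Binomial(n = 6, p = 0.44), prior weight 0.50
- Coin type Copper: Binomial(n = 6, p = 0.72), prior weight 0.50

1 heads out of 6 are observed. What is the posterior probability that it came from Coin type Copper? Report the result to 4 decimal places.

The responsibility of component k is P(Z=k) f_k(x) divided by Σ_j P(Z=j) f_j(x).
Binomial probabilities:
  L_Gold = 0.145393
  L_Copper = 0.00743488
Unnormalised posteriors:
  P(Z=Gold)·L_Gold = 0.50 × 0.145393 = 0.0726966
  P(Z=Copper)·L_Copper = 0.50 × 0.00743488 = 0.00371744
Marginal: 0.0726966 + 0.00371744 = 0.076414
P(Coin type Copper | the observation) = 0.00371744 / 0.076414 ≈ 0.0486

0.0486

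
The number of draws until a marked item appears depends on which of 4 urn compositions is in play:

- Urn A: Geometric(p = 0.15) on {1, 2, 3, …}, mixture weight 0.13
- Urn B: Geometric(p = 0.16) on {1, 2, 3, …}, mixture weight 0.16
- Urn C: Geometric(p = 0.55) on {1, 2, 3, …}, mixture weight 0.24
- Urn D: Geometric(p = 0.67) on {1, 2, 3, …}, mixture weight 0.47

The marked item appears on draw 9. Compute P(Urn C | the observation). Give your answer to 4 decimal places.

Apply Bayes' rule: the posterior for each component is proportional to its prior times its likelihood at x.
Geometric probabilities:
  L_A = 0.0408736
  L_B = 0.0396601
  L_C = 0.000924832
  L_D = 9.42294e-05
Weight by the priors:
  π_A·L_A = 0.13 × 0.0408736 = 0.00531357
  π_B·L_B = 0.16 × 0.0396601 = 0.00634562
  π_C·L_C = 0.24 × 0.000924832 = 0.00022196
  π_D·L_D = 0.47 × 9.42294e-05 = 4.42878e-05
Marginal: 0.00531357 + 0.00634562 + 0.00022196 + 4.42878e-05 = 0.0119254
So the posterior for Urn C is 0.00022196 / 0.0119254 ≈ 0.0186.

0.0186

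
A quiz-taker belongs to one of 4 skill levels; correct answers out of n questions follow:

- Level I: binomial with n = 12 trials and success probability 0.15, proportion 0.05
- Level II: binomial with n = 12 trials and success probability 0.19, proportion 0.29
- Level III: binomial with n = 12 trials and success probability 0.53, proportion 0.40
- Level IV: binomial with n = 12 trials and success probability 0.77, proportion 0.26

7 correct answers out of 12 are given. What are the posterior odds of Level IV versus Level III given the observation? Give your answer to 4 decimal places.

0.2492

The posterior odds equal the prior odds times the likelihood ratio: (w_i/w_j)·(f_i(x)/f_j(x)).
Binomial probabilities:
  L_I = 0.000600425
  L_II = 0.00246846
  L_III = 0.213376
  L_IV = 0.0818087
Posterior odds = (w_IV·L_IV) / (w_III·L_III) = (0.26·0.0818087) / (0.40·0.213376) = 0.0212703 / 0.0853504 ≈ 0.2492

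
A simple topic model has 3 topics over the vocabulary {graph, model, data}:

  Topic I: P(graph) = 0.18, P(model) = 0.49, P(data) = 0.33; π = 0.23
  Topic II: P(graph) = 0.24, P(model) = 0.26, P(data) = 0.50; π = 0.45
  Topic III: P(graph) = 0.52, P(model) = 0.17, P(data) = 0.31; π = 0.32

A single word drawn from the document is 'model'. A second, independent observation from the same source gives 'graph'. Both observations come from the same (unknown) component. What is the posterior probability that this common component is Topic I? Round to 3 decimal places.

The responsibility of component k is π_k f_k(x) divided by Σ_j π_j f_j(x).
Since both observations come from the same component, the likelihood for component k is f_k(x₁)·f_k(x₂).
  f_I = [P(model | comp) = 0.49] × [0.18] = 0.0882
  f_II = [P(model | comp) = 0.26] × [0.24] = 0.0624
  f_III = [P(model | comp) = 0.17] × [0.52] = 0.0884
Weight by the priors:
  π_I·f_I = 0.23 × 0.0882 = 0.020286
  π_II·f_II = 0.45 × 0.0624 = 0.02808
  π_III·f_III = 0.32 × 0.0884 = 0.028288
Normaliser: 0.020286 + 0.02808 + 0.028288 = 0.076654
P(Topic I | x₁, x₂) = 0.020286 / 0.076654 ≈ 0.265

0.265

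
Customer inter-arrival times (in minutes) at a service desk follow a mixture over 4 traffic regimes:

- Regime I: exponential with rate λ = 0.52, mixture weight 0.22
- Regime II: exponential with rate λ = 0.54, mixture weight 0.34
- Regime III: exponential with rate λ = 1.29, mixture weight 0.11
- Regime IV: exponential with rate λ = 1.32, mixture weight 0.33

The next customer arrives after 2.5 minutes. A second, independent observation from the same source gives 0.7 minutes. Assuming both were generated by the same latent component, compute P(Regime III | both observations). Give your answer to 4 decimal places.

P(component k | x) = π_k·f_k(x) / marginal(x), where marginal(x) = Σ_j π_j·f_j(x).
Since both observations come from the same component, the likelihood for component k is f_k(x₁)·f_k(x₂).
  L_I = [0.141717] × [0.361343] = 0.0512083
  L_II = [0.13999] × [0.370024] = 0.0517996
  L_III = [0.051285] × [0.522904] = 0.0268171
  L_IV = [0.0486858] × [0.523945] = 0.0255087
Unnormalised posteriors:
  π_I·L_I = 0.22 × 0.0512083 = 0.0112658
  π_II·L_II = 0.34 × 0.0517996 = 0.0176119
  π_III·L_III = 0.11 × 0.0268171 = 0.00294988
  π_IV·L_IV = 0.33 × 0.0255087 = 0.00841786
Denominator: 0.0112658 + 0.0176119 + 0.00294988 + 0.00841786 = 0.0402455
P(Regime III | data) ≈ 0.0733

0.0733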